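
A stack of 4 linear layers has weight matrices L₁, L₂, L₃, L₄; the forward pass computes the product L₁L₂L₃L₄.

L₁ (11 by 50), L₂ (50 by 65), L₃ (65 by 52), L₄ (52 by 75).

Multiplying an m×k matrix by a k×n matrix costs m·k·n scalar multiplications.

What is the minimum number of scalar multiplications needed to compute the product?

Adjacent pairs: L₁L₂ = 11·50·65 = 35750; L₂L₃ = 50·65·52 = 169000; L₃L₄ = 65·52·75 = 253500.
Length 3: L₁..L₃: k=1: 0+169000+11·50·52=197600; k=2: 35750+0+11·65·52=72930 → min 72930 | L₂..L₄: k=2: 0+253500+50·65·75=497250; k=3: 169000+0+50·52·75=364000 → min 364000.
Length 4: L₁..L₄: k=1: 0+364000+11·50·75=405250; k=2: 35750+253500+11·65·75=342875; k=3: 72930+0+11·52·75=115830 → min 115830.
Optimal order: (((L₁L₂)L₃)L₄) with cost 115830.

115830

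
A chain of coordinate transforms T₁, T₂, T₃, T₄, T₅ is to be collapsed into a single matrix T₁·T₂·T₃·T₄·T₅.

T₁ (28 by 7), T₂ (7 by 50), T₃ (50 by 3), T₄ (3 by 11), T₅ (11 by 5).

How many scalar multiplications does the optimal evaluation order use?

Adjacent pairs: T₁T₂ = 28·7·50 = 9800; T₂T₃ = 7·50·3 = 1050; T₃T₄ = 50·3·11 = 1650; T₄T₅ = 3·11·5 = 165.
Length 3: T₁..T₃: k=1: 0+1050+28·7·3=1638; k=2: 9800+0+28·50·3=14000 → min 1638 | T₂..T₄: k=2: 0+1650+7·50·11=5500; k=3: 1050+0+7·3·11=1281 → min 1281 | T₃..T₅: k=3: 0+165+50·3·5=915; k=4: 1650+0+50·11·5=4400 → min 915.
Length 4: T₁..T₄: k=1: 0+1281+28·7·11=3437; k=2: 9800+1650+28·50·11=26850; k=3: 1638+0+28·3·11=2562 → min 2562 | T₂..T₅: k=2: 0+915+7·50·5=2665; k=3: 1050+165+7·3·5=1320; k=4: 1281+0+7·11·5=1666 → min 1320.
Length 5: T₁..T₅: k=1: 0+1320+28·7·5=2300; k=2: 9800+915+28·50·5=17715; k=3: 1638+165+28·3·5=2223; k=4: 2562+0+28·11·5=4102 → min 2223.
Optimal order: ((T₁·(T₂·T₃))·(T₄·T₅)) with cost 2223.

2223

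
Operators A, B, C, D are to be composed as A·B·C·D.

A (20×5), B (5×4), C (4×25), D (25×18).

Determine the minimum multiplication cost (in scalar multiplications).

Adjacent pairs: AB = 20·5·4 = 400; BC = 5·4·25 = 500; CD = 4·25·18 = 1800.
Length 3: A..C: k=1: 0+500+20·5·25=3000; k=2: 400+0+20·4·25=2400 → min 2400 | B..D: k=2: 0+1800+5·4·18=2160; k=3: 500+0+5·25·18=2750 → min 2160.
Length 4: A..D: k=1: 0+2160+20·5·18=3960; k=2: 400+1800+20·4·18=3640; k=3: 2400+0+20·25·18=11400 → min 3640.
Optimal order: ((A·B)·(C·D)) with cost 3640.

3640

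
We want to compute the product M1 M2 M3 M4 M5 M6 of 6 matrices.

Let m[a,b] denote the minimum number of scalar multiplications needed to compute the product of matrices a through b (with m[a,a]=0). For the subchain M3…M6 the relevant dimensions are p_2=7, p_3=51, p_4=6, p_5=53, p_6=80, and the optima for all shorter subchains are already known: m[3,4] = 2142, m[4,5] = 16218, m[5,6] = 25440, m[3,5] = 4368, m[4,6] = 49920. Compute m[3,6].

30942

m[3,6] = min over k∈[3,5] of m[3,k]+m[k+1,6]+p_{2}·p_k·p_{6}.
k=3: 0 + 49920 + 7·51·80 = 78480; k=4: 2142 + 25440 + 7·6·80 = 30942; k=5: 4368 + 0 + 7·53·80 = 34048.
Minimum: 30942 at k=4.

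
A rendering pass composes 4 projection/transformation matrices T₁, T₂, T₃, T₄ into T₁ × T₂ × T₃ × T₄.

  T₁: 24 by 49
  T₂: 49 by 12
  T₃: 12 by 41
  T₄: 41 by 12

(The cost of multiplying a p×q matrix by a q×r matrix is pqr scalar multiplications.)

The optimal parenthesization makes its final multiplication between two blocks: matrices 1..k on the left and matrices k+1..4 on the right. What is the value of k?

2

Adjacent pairs: T₁T₂ = 24·49·12 = 14112; T₂T₃ = 49·12·41 = 24108; T₃T₄ = 12·41·12 = 5904.
Length 3: T₁..T₃: k=1: 0+24108+24·49·41=72324; k=2: 14112+0+24·12·41=25920 → min 25920 | T₂..T₄: k=2: 0+5904+49·12·12=12960; k=3: 24108+0+49·41·12=48216 → min 12960.
Top-level splits: k=1: (T₁..T₁)·(T₂..T₄) → 0+12960+24·49·12 = 27072; k=2: (T₁..T₂)·(T₃..T₄) → 14112+5904+24·12·12 = 23472; k=3: (T₁..T₃)·(T₄..T₄) → 25920+0+24·41·12 = 37728.
Best split is after T₂, i.e. k = 2.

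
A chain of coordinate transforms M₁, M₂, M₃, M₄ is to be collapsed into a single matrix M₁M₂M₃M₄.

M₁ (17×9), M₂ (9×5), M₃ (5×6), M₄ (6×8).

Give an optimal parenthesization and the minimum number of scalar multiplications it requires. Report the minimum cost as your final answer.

Adjacent pairs: M₁M₂ = 17·9·5 = 765; M₂M₃ = 9·5·6 = 270; M₃M₄ = 5·6·8 = 240.
Length 3: M₁..M₃: k=1: 0+270+17·9·6=1188; k=2: 765+0+17·5·6=1275 → min 1188 | M₂..M₄: k=2: 0+240+9·5·8=600; k=3: 270+0+9·6·8=702 → min 600.
Length 4: M₁..M₄: k=1: 0+600+17·9·8=1824; k=2: 765+240+17·5·8=1685; k=3: 1188+0+17·6·8=2004 → min 1685.
Optimal parenthesization: ((M₁M₂)(M₃M₄)) with cost 1685.

1685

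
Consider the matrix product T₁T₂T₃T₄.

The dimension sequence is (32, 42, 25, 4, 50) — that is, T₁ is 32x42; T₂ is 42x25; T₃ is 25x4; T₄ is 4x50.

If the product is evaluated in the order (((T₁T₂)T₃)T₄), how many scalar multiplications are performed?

(T₁T₂): 32×42 by 42×25 → 32×25, cost 32·42·25 = 33600
((T₁T₂)T₃): 32×25 by 25×4 → 32×4, cost 32·25·4 = 3200; cumulative 36800
(((T₁T₂)T₃)T₄): 32×4 by 4×50 → 32×50, cost 32·4·50 = 6400; cumulative 43200
Total: 43200 scalar multiplications.

43200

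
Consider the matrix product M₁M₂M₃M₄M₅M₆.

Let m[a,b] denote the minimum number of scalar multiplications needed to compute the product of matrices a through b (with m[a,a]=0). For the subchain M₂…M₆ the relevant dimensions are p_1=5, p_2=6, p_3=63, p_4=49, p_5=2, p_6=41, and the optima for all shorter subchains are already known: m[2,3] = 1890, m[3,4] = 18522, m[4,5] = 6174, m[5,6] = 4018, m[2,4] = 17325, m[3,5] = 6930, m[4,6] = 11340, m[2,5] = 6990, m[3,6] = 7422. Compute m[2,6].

7400

m[2,6] = min over k∈[2,5] of m[2,k]+m[k+1,6]+p_{1}·p_k·p_{6}.
k=2: 0 + 7422 + 5·6·41 = 8652; k=3: 1890 + 11340 + 5·63·41 = 26145; k=4: 17325 + 4018 + 5·49·41 = 31388; k=5: 6990 + 0 + 5·2·41 = 7400.
Minimum: 7400 at k=5.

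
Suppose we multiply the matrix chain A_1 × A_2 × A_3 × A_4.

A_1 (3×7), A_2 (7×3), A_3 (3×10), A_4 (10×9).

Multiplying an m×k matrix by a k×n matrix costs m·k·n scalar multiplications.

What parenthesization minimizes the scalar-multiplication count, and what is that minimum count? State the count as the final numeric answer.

Adjacent pairs: A_1A_2 = 3·7·3 = 63; A_2A_3 = 7·3·10 = 210; A_3A_4 = 3·10·9 = 270.
Length 3: A_1..A_3: k=1: 0+210+3·7·10=420; k=2: 63+0+3·3·10=153 → min 153 | A_2..A_4: k=2: 0+270+7·3·9=459; k=3: 210+0+7·10·9=840 → min 459.
Length 4: A_1..A_4: k=1: 0+459+3·7·9=648; k=2: 63+270+3·3·9=414; k=3: 153+0+3·10·9=423 → min 414.
Optimal parenthesization: ((A_1 × A_2) × (A_3 × A_4)) with cost 414.

414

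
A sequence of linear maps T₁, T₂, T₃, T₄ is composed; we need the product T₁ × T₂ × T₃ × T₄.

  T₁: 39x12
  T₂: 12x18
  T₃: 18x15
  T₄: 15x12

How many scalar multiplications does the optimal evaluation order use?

Adjacent pairs: T₁T₂ = 39·12·18 = 8424; T₂T₃ = 12·18·15 = 3240; T₃T₄ = 18·15·12 = 3240.
Length 3: T₁..T₃: k=1: 0+3240+39·12·15=10260; k=2: 8424+0+39·18·15=18954 → min 10260 | T₂..T₄: k=2: 0+3240+12·18·12=5832; k=3: 3240+0+12·15·12=5400 → min 5400.
Length 4: T₁..T₄: k=1: 0+5400+39·12·12=11016; k=2: 8424+3240+39·18·12=20088; k=3: 10260+0+39·15·12=17280 → min 11016.
Optimal order: (T₁ × ((T₂ × T₃) × T₄)) with cost 11016.

11016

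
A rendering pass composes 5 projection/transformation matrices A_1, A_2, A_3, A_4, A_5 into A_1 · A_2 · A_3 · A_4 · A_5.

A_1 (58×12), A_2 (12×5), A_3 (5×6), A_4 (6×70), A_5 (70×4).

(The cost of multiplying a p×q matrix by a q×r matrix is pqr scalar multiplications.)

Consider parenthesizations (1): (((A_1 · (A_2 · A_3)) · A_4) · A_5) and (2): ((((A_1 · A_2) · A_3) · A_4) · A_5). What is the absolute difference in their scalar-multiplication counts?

Order (1) = (((A_1 · (A_2 · A_3)) · A_4) · A_5): (A_2 · A_3): 12×5 by 5×6 → 12×6, cost 12·5·6 = 360; (A_1 · (A_2 · A_3)): 58×12 by 12×6 → 58×6, cost 58·12·6 = 4176; cumulative 4536; ((A_1 · (A_2 · A_3)) · A_4): 58×6 by 6×70 → 58×70, cost 58·6·70 = 24360; cumulative 28896; (((A_1 · (A_2 · A_3)) · A_4) · A_5): 58×70 by 70×4 → 58×4, cost 58·70·4 = 16240; cumulative 45136. Total 45136.
Order (2) = ((((A_1 · A_2) · A_3) · A_4) · A_5): (A_1 · A_2): 58×12 by 12×5 → 58×5, cost 58·12·5 = 3480; ((A_1 · A_2) · A_3): 58×5 by 5×6 → 58×6, cost 58·5·6 = 1740; cumulative 5220; (((A_1 · A_2) · A_3) · A_4): 58×6 by 6×70 → 58×70, cost 58·6·70 = 24360; cumulative 29580; ((((A_1 · A_2) · A_3) · A_4) · A_5): 58×70 by 70×4 → 58×4, cost 58·70·4 = 16240; cumulative 45820. Total 45820.
Difference: |45136 − 45820| = 684.

684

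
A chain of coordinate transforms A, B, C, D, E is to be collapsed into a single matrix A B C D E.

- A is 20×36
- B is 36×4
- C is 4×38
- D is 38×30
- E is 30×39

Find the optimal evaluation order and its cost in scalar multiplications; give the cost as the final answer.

15240

Adjacent pairs: AB = 20·36·4 = 2880; BC = 36·4·38 = 5472; CD = 4·38·30 = 4560; DE = 38·30·39 = 44460.
Length 3: A..C: k=1: 0+5472+20·36·38=32832; k=2: 2880+0+20·4·38=5920 → min 5920 | B..D: k=2: 0+4560+36·4·30=8880; k=3: 5472+0+36·38·30=46512 → min 8880 | C..E: k=3: 0+44460+4·38·39=50388; k=4: 4560+0+4·30·39=9240 → min 9240.
Length 4: A..D: k=1: 0+8880+20·36·30=30480; k=2: 2880+4560+20·4·30=9840; k=3: 5920+0+20·38·30=28720 → min 9840 | B..E: k=2: 0+9240+36·4·39=14856; k=3: 5472+44460+36·38·39=103284; k=4: 8880+0+36·30·39=51000 → min 14856.
Length 5: A..E: k=1: 0+14856+20·36·39=42936; k=2: 2880+9240+20·4·39=15240; k=3: 5920+44460+20·38·39=80020; k=4: 9840+0+20·30·39=33240 → min 15240.
Optimal parenthesization: ((A B) ((C D) E)) with cost 15240.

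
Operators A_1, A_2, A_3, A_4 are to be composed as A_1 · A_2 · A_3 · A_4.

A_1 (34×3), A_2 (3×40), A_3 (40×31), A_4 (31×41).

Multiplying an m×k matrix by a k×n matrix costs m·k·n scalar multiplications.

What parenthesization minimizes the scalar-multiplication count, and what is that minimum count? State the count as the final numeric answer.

Adjacent pairs: A_1A_2 = 34·3·40 = 4080; A_2A_3 = 3·40·31 = 3720; A_3A_4 = 40·31·41 = 50840.
Length 3: A_1..A_3: k=1: 0+3720+34·3·31=6882; k=2: 4080+0+34·40·31=46240 → min 6882 | A_2..A_4: k=2: 0+50840+3·40·41=55760; k=3: 3720+0+3·31·41=7533 → min 7533.
Length 4: A_1..A_4: k=1: 0+7533+34·3·41=11715; k=2: 4080+50840+34·40·41=110680; k=3: 6882+0+34·31·41=50096 → min 11715.
Optimal parenthesization: (A_1 · ((A_2 · A_3) · A_4)) with cost 11715.

11715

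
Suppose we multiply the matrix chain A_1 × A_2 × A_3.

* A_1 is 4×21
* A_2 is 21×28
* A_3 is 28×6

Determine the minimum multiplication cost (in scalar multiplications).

Order (A_1 × (A_2 × A_3)): (A_2 × A_3): 21×28 by 28×6 → 21×6, cost 21·28·6 = 3528; (A_1 × (A_2 × A_3)): 4×21 by 21×6 → 4×6, cost 4·21·6 = 504; cumulative 4032. Total 4032.
Order ((A_1 × A_2) × A_3): (A_1 × A_2): 4×21 by 21×28 → 4×28, cost 4·21·28 = 2352; ((A_1 × A_2) × A_3): 4×28 by 28×6 → 4×6, cost 4·28·6 = 672; cumulative 3024. Total 3024.
Minimum: 3024.

3024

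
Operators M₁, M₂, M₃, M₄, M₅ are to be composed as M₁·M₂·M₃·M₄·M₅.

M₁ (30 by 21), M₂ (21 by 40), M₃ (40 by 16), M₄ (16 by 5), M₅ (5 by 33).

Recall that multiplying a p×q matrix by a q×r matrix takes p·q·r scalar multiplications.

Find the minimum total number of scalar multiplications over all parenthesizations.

15500

Adjacent pairs: M₁M₂ = 30·21·40 = 25200; M₂M₃ = 21·40·16 = 13440; M₃M₄ = 40·16·5 = 3200; M₄M₅ = 16·5·33 = 2640.
Length 3: M₁..M₃: k=1: 0+13440+30·21·16=23520; k=2: 25200+0+30·40·16=44400 → min 23520 | M₂..M₄: k=2: 0+3200+21·40·5=7400; k=3: 13440+0+21·16·5=15120 → min 7400 | M₃..M₅: k=3: 0+2640+40·16·33=23760; k=4: 3200+0+40·5·33=9800 → min 9800.
Length 4: M₁..M₄: k=1: 0+7400+30·21·5=10550; k=2: 25200+3200+30·40·5=34400; k=3: 23520+0+30·16·5=25920 → min 10550 | M₂..M₅: k=2: 0+9800+21·40·33=37520; k=3: 13440+2640+21·16·33=27168; k=4: 7400+0+21·5·33=10865 → min 10865.
Length 5: M₁..M₅: k=1: 0+10865+30·21·33=31655; k=2: 25200+9800+30·40·33=74600; k=3: 23520+2640+30·16·33=42000; k=4: 10550+0+30·5·33=15500 → min 15500.
Optimal order: ((M₁·(M₂·(M₃·M₄)))·M₅) with cost 15500.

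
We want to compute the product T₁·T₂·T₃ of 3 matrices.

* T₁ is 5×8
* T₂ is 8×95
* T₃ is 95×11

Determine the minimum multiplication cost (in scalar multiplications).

8800

Order (T₁·(T₂·T₃)): (T₂·T₃): 8×95 by 95×11 → 8×11, cost 8·95·11 = 8360; (T₁·(T₂·T₃)): 5×8 by 8×11 → 5×11, cost 5·8·11 = 440; cumulative 8800. Total 8800.
Order ((T₁·T₂)·T₃): (T₁·T₂): 5×8 by 8×95 → 5×95, cost 5·8·95 = 3800; ((T₁·T₂)·T₃): 5×95 by 95×11 → 5×11, cost 5·95·11 = 5225; cumulative 9025. Total 9025.
Minimum: 8800.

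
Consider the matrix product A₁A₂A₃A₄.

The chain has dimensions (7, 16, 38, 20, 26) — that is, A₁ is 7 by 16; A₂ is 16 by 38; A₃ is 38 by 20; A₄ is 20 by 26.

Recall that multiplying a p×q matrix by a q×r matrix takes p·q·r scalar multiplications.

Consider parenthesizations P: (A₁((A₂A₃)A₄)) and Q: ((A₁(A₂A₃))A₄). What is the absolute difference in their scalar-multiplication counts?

Order P = (A₁((A₂A₃)A₄)): (A₂A₃): 16×38 by 38×20 → 16×20, cost 16·38·20 = 12160; ((A₂A₃)A₄): 16×20 by 20×26 → 16×26, cost 16·20·26 = 8320; cumulative 20480; (A₁((A₂A₃)A₄)): 7×16 by 16×26 → 7×26, cost 7·16·26 = 2912; cumulative 23392. Total 23392.
Order Q = ((A₁(A₂A₃))A₄): (A₂A₃): 16×38 by 38×20 → 16×20, cost 16·38·20 = 12160; (A₁(A₂A₃)): 7×16 by 16×20 → 7×20, cost 7·16·20 = 2240; cumulative 14400; ((A₁(A₂A₃))A₄): 7×20 by 20×26 → 7×26, cost 7·20·26 = 3640; cumulative 18040. Total 18040.
Difference: |23392 − 18040| = 5352.

5352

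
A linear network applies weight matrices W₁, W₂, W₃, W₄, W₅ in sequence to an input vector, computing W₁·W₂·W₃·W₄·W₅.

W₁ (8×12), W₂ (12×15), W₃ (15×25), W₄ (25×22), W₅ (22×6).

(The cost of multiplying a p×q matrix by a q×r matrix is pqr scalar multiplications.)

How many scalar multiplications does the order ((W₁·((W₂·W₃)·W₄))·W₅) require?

(W₂·W₃): 12×15 by 15×25 → 12×25, cost 12·15·25 = 4500
((W₂·W₃)·W₄): 12×25 by 25×22 → 12×22, cost 12·25·22 = 6600; cumulative 11100
(W₁·((W₂·W₃)·W₄)): 8×12 by 12×22 → 8×22, cost 8·12·22 = 2112; cumulative 13212
((W₁·((W₂·W₃)·W₄))·W₅): 8×22 by 22×6 → 8×6, cost 8·22·6 = 1056; cumulative 14268
Total: 14268 scalar multiplications.

14268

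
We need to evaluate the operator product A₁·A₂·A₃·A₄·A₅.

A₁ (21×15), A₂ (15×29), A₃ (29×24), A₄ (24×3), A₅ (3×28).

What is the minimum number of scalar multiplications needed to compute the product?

6102

Adjacent pairs: A₁A₂ = 21·15·29 = 9135; A₂A₃ = 15·29·24 = 10440; A₃A₄ = 29·24·3 = 2088; A₄A₅ = 24·3·28 = 2016.
Length 3: A₁..A₃: k=1: 0+10440+21·15·24=18000; k=2: 9135+0+21·29·24=23751 → min 18000 | A₂..A₄: k=2: 0+2088+15·29·3=3393; k=3: 10440+0+15·24·3=11520 → min 3393 | A₃..A₅: k=3: 0+2016+29·24·28=21504; k=4: 2088+0+29·3·28=4524 → min 4524.
Length 4: A₁..A₄: k=1: 0+3393+21·15·3=4338; k=2: 9135+2088+21·29·3=13050; k=3: 18000+0+21·24·3=19512 → min 4338 | A₂..A₅: k=2: 0+4524+15·29·28=16704; k=3: 10440+2016+15·24·28=22536; k=4: 3393+0+15·3·28=4653 → min 4653.
Length 5: A₁..A₅: k=1: 0+4653+21·15·28=13473; k=2: 9135+4524+21·29·28=30711; k=3: 18000+2016+21·24·28=34128; k=4: 4338+0+21·3·28=6102 → min 6102.
Optimal order: ((A₁·(A₂·(A₃·A₄)))·A₅) with cost 6102.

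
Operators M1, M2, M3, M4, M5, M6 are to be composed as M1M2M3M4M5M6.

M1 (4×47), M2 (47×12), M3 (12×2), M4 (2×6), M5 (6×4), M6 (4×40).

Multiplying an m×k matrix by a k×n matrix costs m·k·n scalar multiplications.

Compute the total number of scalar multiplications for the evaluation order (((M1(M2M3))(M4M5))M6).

2224

(M2M3): 47×12 by 12×2 → 47×2, cost 47·12·2 = 1128
(M1(M2M3)): 4×47 by 47×2 → 4×2, cost 4·47·2 = 376; cumulative 1504
(M4M5): 2×6 by 6×4 → 2×4, cost 2·6·4 = 48
((M1(M2M3))(M4M5)): 4×2 by 2×4 → 4×4, cost 4·2·4 = 32; cumulative 1584
(((M1(M2M3))(M4M5))M6): 4×4 by 4×40 → 4×40, cost 4·4·40 = 640; cumulative 2224
Total: 2224 scalar multiplications.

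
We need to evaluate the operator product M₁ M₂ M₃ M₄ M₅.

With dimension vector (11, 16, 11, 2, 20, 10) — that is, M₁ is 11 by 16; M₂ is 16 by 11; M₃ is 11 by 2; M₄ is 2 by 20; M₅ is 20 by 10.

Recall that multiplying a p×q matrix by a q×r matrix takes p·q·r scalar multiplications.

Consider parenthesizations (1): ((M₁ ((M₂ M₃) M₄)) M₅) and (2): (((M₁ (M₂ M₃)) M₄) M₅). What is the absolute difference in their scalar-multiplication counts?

3368

Order (1) = ((M₁ ((M₂ M₃) M₄)) M₅): (M₂ M₃): 16×11 by 11×2 → 16×2, cost 16·11·2 = 352; ((M₂ M₃) M₄): 16×2 by 2×20 → 16×20, cost 16·2·20 = 640; cumulative 992; (M₁ ((M₂ M₃) M₄)): 11×16 by 16×20 → 11×20, cost 11·16·20 = 3520; cumulative 4512; ((M₁ ((M₂ M₃) M₄)) M₅): 11×20 by 20×10 → 11×10, cost 11·20·10 = 2200; cumulative 6712. Total 6712.
Order (2) = (((M₁ (M₂ M₃)) M₄) M₅): (M₂ M₃): 16×11 by 11×2 → 16×2, cost 16·11·2 = 352; (M₁ (M₂ M₃)): 11×16 by 16×2 → 11×2, cost 11·16·2 = 352; cumulative 704; ((M₁ (M₂ M₃)) M₄): 11×2 by 2×20 → 11×20, cost 11·2·20 = 440; cumulative 1144; (((M₁ (M₂ M₃)) M₄) M₅): 11×20 by 20×10 → 11×10, cost 11·20·10 = 2200; cumulative 3344. Total 3344.
Difference: |6712 − 3344| = 3368.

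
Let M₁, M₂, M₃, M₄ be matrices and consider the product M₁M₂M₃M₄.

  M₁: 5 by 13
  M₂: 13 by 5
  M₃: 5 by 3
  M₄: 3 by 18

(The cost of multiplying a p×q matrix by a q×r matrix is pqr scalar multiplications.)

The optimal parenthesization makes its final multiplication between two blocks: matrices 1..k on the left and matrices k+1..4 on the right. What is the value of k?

Adjacent pairs: M₁M₂ = 5·13·5 = 325; M₂M₃ = 13·5·3 = 195; M₃M₄ = 5·3·18 = 270.
Length 3: M₁..M₃: k=1: 0+195+5·13·3=390; k=2: 325+0+5·5·3=400 → min 390 | M₂..M₄: k=2: 0+270+13·5·18=1440; k=3: 195+0+13·3·18=897 → min 897.
Top-level splits: k=1: (M₁..M₁)·(M₂..M₄) → 0+897+5·13·18 = 2067; k=2: (M₁..M₂)·(M₃..M₄) → 325+270+5·5·18 = 1045; k=3: (M₁..M₃)·(M₄..M₄) → 390+0+5·3·18 = 660.
Best split is after M₃, i.e. k = 3.

3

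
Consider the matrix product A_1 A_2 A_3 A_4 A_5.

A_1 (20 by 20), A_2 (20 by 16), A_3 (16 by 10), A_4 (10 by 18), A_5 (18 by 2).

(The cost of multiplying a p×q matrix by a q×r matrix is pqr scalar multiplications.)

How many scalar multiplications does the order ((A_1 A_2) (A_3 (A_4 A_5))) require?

(A_1 A_2): 20×20 by 20×16 → 20×16, cost 20·20·16 = 6400
(A_4 A_5): 10×18 by 18×2 → 10×2, cost 10·18·2 = 360
(A_3 (A_4 A_5)): 16×10 by 10×2 → 16×2, cost 16·10·2 = 320; cumulative 680
((A_1 A_2) (A_3 (A_4 A_5))): 20×16 by 16×2 → 20×2, cost 20·16·2 = 640; cumulative 7720
Total: 7720 scalar multiplications.

7720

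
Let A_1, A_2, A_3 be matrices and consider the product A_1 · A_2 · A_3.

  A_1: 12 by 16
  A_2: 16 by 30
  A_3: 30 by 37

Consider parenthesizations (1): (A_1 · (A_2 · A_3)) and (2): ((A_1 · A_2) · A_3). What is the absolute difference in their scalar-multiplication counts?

Order (1) = (A_1 · (A_2 · A_3)): (A_2 · A_3): 16×30 by 30×37 → 16×37, cost 16·30·37 = 17760; (A_1 · (A_2 · A_3)): 12×16 by 16×37 → 12×37, cost 12·16·37 = 7104; cumulative 24864. Total 24864.
Order (2) = ((A_1 · A_2) · A_3): (A_1 · A_2): 12×16 by 16×30 → 12×30, cost 12·16·30 = 5760; ((A_1 · A_2) · A_3): 12×30 by 30×37 → 12×37, cost 12·30·37 = 13320; cumulative 19080. Total 19080.
Difference: |24864 − 19080| = 5784.

5784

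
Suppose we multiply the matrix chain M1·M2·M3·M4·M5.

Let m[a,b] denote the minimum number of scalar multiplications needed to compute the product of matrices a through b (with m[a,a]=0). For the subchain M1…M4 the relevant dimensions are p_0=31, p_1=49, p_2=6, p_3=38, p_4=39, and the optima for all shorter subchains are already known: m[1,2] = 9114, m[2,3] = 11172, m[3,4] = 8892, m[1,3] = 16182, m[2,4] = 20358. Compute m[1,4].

25260

m[1,4] = min over k∈[1,3] of m[1,k]+m[k+1,4]+p_{0}·p_k·p_{4}.
k=1: 0 + 20358 + 31·49·39 = 79599; k=2: 9114 + 8892 + 31·6·39 = 25260; k=3: 16182 + 0 + 31·38·39 = 62124.
Minimum: 25260 at k=2.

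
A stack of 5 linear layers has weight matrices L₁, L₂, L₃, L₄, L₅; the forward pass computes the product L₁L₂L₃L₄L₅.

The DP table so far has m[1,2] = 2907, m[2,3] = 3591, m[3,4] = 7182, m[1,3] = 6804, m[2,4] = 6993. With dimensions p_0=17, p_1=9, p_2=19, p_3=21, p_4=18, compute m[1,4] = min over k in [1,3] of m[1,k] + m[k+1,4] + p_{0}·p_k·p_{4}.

m[1,4] = min over k∈[1,3] of m[1,k]+m[k+1,4]+p_{0}·p_k·p_{4}.
k=1: 0 + 6993 + 17·9·18 = 9747; k=2: 2907 + 7182 + 17·19·18 = 15903; k=3: 6804 + 0 + 17·21·18 = 13230.
Minimum: 9747 at k=1.

9747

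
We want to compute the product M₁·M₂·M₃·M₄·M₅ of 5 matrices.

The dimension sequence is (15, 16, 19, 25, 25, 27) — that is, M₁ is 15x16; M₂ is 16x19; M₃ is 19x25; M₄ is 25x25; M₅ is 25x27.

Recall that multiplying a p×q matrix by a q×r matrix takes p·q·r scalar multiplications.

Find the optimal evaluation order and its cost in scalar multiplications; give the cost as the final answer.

31185

Adjacent pairs: M₁M₂ = 15·16·19 = 4560; M₂M₃ = 16·19·25 = 7600; M₃M₄ = 19·25·25 = 11875; M₄M₅ = 25·25·27 = 16875.
Length 3: M₁..M₃: k=1: 0+7600+15·16·25=13600; k=2: 4560+0+15·19·25=11685 → min 11685 | M₂..M₄: k=2: 0+11875+16·19·25=19475; k=3: 7600+0+16·25·25=17600 → min 17600 | M₃..M₅: k=3: 0+16875+19·25·27=29700; k=4: 11875+0+19·25·27=24700 → min 24700.
Length 4: M₁..M₄: k=1: 0+17600+15·16·25=23600; k=2: 4560+11875+15·19·25=23560; k=3: 11685+0+15·25·25=21060 → min 21060 | M₂..M₅: k=2: 0+24700+16·19·27=32908; k=3: 7600+16875+16·25·27=35275; k=4: 17600+0+16·25·27=28400 → min 28400.
Length 5: M₁..M₅: k=1: 0+28400+15·16·27=34880; k=2: 4560+24700+15·19·27=36955; k=3: 11685+16875+15·25·27=38685; k=4: 21060+0+15·25·27=31185 → min 31185.
Optimal parenthesization: ((((M₁·M₂)·M₃)·M₄)·M₅) with cost 31185.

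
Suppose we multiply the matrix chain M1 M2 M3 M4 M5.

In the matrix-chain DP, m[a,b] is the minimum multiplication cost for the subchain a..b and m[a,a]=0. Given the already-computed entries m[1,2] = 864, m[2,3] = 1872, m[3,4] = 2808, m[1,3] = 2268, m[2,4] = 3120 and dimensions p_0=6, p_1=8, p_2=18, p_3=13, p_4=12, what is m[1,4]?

m[1,4] = min over k∈[1,3] of m[1,k]+m[k+1,4]+p_{0}·p_k·p_{4}.
k=1: 0 + 3120 + 6·8·12 = 3696; k=2: 864 + 2808 + 6·18·12 = 4968; k=3: 2268 + 0 + 6·13·12 = 3204.
Minimum: 3204 at k=3.

3204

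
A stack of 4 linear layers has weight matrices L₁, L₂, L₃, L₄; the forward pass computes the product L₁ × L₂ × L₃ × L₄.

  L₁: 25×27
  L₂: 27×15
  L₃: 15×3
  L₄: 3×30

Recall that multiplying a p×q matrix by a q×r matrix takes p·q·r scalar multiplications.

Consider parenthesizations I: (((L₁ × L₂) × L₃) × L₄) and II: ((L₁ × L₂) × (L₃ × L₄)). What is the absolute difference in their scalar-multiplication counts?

Order I = (((L₁ × L₂) × L₃) × L₄): (L₁ × L₂): 25×27 by 27×15 → 25×15, cost 25·27·15 = 10125; ((L₁ × L₂) × L₃): 25×15 by 15×3 → 25×3, cost 25·15·3 = 1125; cumulative 11250; (((L₁ × L₂) × L₃) × L₄): 25×3 by 3×30 → 25×30, cost 25·3·30 = 2250; cumulative 13500. Total 13500.
Order II = ((L₁ × L₂) × (L₃ × L₄)): (L₁ × L₂): 25×27 by 27×15 → 25×15, cost 25·27·15 = 10125; (L₃ × L₄): 15×3 by 3×30 → 15×30, cost 15·3·30 = 1350; ((L₁ × L₂) × (L₃ × L₄)): 25×15 by 15×30 → 25×30, cost 25·15·30 = 11250; cumulative 22725. Total 22725.
Difference: |13500 − 22725| = 9225.

9225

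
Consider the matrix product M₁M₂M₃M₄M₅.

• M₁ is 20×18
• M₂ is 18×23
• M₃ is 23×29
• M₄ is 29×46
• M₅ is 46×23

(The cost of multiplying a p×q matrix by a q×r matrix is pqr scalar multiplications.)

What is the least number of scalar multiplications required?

62974

Adjacent pairs: M₁M₂ = 20·18·23 = 8280; M₂M₃ = 18·23·29 = 12006; M₃M₄ = 23·29·46 = 30682; M₄M₅ = 29·46·23 = 30682.
Length 3: M₁..M₃: k=1: 0+12006+20·18·29=22446; k=2: 8280+0+20·23·29=21620 → min 21620 | M₂..M₄: k=2: 0+30682+18·23·46=49726; k=3: 12006+0+18·29·46=36018 → min 36018 | M₃..M₅: k=3: 0+30682+23·29·23=46023; k=4: 30682+0+23·46·23=55016 → min 46023.
Length 4: M₁..M₄: k=1: 0+36018+20·18·46=52578; k=2: 8280+30682+20·23·46=60122; k=3: 21620+0+20·29·46=48300 → min 48300 | M₂..M₅: k=2: 0+46023+18·23·23=55545; k=3: 12006+30682+18·29·23=54694; k=4: 36018+0+18·46·23=55062 → min 54694.
Length 5: M₁..M₅: k=1: 0+54694+20·18·23=62974; k=2: 8280+46023+20·23·23=64883; k=3: 21620+30682+20·29·23=65642; k=4: 48300+0+20·46·23=69460 → min 62974.
Optimal order: (M₁((M₂M₃)(M₄M₅))) with cost 62974.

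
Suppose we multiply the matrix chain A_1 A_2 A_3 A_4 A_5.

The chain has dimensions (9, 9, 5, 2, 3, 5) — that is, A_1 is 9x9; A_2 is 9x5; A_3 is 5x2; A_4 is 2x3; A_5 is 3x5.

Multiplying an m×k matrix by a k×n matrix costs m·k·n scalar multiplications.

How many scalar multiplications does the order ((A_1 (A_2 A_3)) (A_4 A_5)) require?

(A_2 A_3): 9×5 by 5×2 → 9×2, cost 9·5·2 = 90
(A_1 (A_2 A_3)): 9×9 by 9×2 → 9×2, cost 9·9·2 = 162; cumulative 252
(A_4 A_5): 2×3 by 3×5 → 2×5, cost 2·3·5 = 30
((A_1 (A_2 A_3)) (A_4 A_5)): 9×2 by 2×5 → 9×5, cost 9·2·5 = 90; cumulative 372
Total: 372 scalar multiplications.

372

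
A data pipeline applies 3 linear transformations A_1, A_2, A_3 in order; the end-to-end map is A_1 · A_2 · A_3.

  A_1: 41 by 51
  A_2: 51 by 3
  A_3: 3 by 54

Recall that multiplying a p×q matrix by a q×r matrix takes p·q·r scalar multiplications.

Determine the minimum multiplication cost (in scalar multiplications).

12915

Order (A_1 · (A_2 · A_3)): (A_2 · A_3): 51×3 by 3×54 → 51×54, cost 51·3·54 = 8262; (A_1 · (A_2 · A_3)): 41×51 by 51×54 → 41×54, cost 41·51·54 = 112914; cumulative 121176. Total 121176.
Order ((A_1 · A_2) · A_3): (A_1 · A_2): 41×51 by 51×3 → 41×3, cost 41·51·3 = 6273; ((A_1 · A_2) · A_3): 41×3 by 3×54 → 41×54, cost 41·3·54 = 6642; cumulative 12915. Total 12915.
Minimum: 12915.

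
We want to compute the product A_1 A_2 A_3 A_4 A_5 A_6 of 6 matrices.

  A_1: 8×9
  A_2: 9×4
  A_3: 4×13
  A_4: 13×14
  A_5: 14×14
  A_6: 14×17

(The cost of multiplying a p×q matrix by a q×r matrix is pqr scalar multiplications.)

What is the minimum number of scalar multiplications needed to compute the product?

Adjacent pairs: A_1A_2 = 8·9·4 = 288; A_2A_3 = 9·4·13 = 468; A_3A_4 = 4·13·14 = 728; A_4A_5 = 13·14·14 = 2548; A_5A_6 = 14·14·17 = 3332.
Length 3: A_1..A_3: k=1: 0+468+8·9·13=1404; k=2: 288+0+8·4·13=704 → min 704 | A_2..A_4: k=2: 0+728+9·4·14=1232; k=3: 468+0+9·13·14=2106 → min 1232 | A_3..A_5: k=3: 0+2548+4·13·14=3276; k=4: 728+0+4·14·14=1512 → min 1512 | A_4..A_6: k=4: 0+3332+13·14·17=6426; k=5: 2548+0+13·14·17=5642 → min 5642.
Length 4: A_1..A_4: k=1: 0+1232+8·9·14=2240; k=2: 288+728+8·4·14=1464; k=3: 704+0+8·13·14=2160 → min 1464 | A_2..A_5: k=2: 0+1512+9·4·14=2016; k=3: 468+2548+9·13·14=4654; k=4: 1232+0+9·14·14=2996 → min 2016 | A_3..A_6: k=3: 0+5642+4·13·17=6526; k=4: 728+3332+4·14·17=5012; k=5: 1512+0+4·14·17=2464 → min 2464.
Length 5: A_1..A_5: k=1: 0+2016+8·9·14=3024; k=2: 288+1512+8·4·14=2248; k=3: 704+2548+8·13·14=4708; k=4: 1464+0+8·14·14=3032 → min 2248 | A_2..A_6: k=2: 0+2464+9·4·17=3076; k=3: 468+5642+9·13·17=8099; k=4: 1232+3332+9·14·17=6706; k=5: 2016+0+9·14·17=4158 → min 3076.
Length 6: A_1..A_6: k=1: 0+3076+8·9·17=4300; k=2: 288+2464+8·4·17=3296; k=3: 704+5642+8·13·17=8114; k=4: 1464+3332+8·14·17=6700; k=5: 2248+0+8·14·17=4152 → min 3296.
Optimal order: ((A_1 A_2) (((A_3 A_4) A_5) A_6)) with cost 3296.

3296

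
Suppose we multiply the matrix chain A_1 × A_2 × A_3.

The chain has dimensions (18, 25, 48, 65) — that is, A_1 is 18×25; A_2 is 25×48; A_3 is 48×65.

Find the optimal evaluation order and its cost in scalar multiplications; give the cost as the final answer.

(A_1 × (A_2 × A_3)): cost 107250.
((A_1 × A_2) × A_3): cost 77760.
Optimal: ((A_1 × A_2) × A_3) with cost 77760.

77760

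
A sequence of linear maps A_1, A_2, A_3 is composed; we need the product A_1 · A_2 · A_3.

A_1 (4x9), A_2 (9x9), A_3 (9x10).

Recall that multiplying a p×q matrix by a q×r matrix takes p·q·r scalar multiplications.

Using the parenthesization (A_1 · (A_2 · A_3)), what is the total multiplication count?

1170

(A_2 · A_3): 9×9 by 9×10 → 9×10, cost 9·9·10 = 810
(A_1 · (A_2 · A_3)): 4×9 by 9×10 → 4×10, cost 4·9·10 = 360; cumulative 1170
Total: 1170 scalar multiplications.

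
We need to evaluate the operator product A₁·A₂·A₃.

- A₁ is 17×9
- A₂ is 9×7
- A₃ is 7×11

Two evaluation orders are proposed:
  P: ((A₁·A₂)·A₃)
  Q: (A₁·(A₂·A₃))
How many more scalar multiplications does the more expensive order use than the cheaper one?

4

Order P = ((A₁·A₂)·A₃): (A₁·A₂): 17×9 by 9×7 → 17×7, cost 17·9·7 = 1071; ((A₁·A₂)·A₃): 17×7 by 7×11 → 17×11, cost 17·7·11 = 1309; cumulative 2380. Total 2380.
Order Q = (A₁·(A₂·A₃)): (A₂·A₃): 9×7 by 7×11 → 9×11, cost 9·7·11 = 693; (A₁·(A₂·A₃)): 17×9 by 9×11 → 17×11, cost 17·9·11 = 1683; cumulative 2376. Total 2376.
Difference: |2380 − 2376| = 4.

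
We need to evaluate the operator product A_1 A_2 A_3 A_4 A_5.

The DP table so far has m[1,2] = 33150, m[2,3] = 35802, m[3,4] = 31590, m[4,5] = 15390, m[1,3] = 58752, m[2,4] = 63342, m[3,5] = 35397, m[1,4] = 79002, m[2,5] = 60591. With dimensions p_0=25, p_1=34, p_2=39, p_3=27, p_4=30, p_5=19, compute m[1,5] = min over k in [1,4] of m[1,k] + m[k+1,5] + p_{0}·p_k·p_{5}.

m[1,5] = min over k∈[1,4] of m[1,k]+m[k+1,5]+p_{0}·p_k·p_{5}.
k=1: 0 + 60591 + 25·34·19 = 76741; k=2: 33150 + 35397 + 25·39·19 = 87072; k=3: 58752 + 15390 + 25·27·19 = 86967; k=4: 79002 + 0 + 25·30·19 = 93252.
Minimum: 76741 at k=1.

76741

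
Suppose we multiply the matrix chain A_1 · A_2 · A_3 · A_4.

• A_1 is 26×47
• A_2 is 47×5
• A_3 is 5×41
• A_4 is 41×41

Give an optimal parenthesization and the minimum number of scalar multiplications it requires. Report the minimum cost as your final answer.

19845

Adjacent pairs: A_1A_2 = 26·47·5 = 6110; A_2A_3 = 47·5·41 = 9635; A_3A_4 = 5·41·41 = 8405.
Length 3: A_1..A_3: k=1: 0+9635+26·47·41=59737; k=2: 6110+0+26·5·41=11440 → min 11440 | A_2..A_4: k=2: 0+8405+47·5·41=18040; k=3: 9635+0+47·41·41=88642 → min 18040.
Length 4: A_1..A_4: k=1: 0+18040+26·47·41=68142; k=2: 6110+8405+26·5·41=19845; k=3: 11440+0+26·41·41=55146 → min 19845.
Optimal parenthesization: ((A_1 · A_2) · (A_3 · A_4)) with cost 19845.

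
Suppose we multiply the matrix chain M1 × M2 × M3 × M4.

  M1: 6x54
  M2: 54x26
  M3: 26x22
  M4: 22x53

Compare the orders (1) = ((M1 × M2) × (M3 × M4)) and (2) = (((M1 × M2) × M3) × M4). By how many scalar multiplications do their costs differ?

28156

Order (1) = ((M1 × M2) × (M3 × M4)): (M1 × M2): 6×54 by 54×26 → 6×26, cost 6·54·26 = 8424; (M3 × M4): 26×22 by 22×53 → 26×53, cost 26·22·53 = 30316; ((M1 × M2) × (M3 × M4)): 6×26 by 26×53 → 6×53, cost 6·26·53 = 8268; cumulative 47008. Total 47008.
Order (2) = (((M1 × M2) × M3) × M4): (M1 × M2): 6×54 by 54×26 → 6×26, cost 6·54·26 = 8424; ((M1 × M2) × M3): 6×26 by 26×22 → 6×22, cost 6·26·22 = 3432; cumulative 11856; (((M1 × M2) × M3) × M4): 6×22 by 22×53 → 6×53, cost 6·22·53 = 6996; cumulative 18852. Total 18852.
Difference: |47008 − 18852| = 28156.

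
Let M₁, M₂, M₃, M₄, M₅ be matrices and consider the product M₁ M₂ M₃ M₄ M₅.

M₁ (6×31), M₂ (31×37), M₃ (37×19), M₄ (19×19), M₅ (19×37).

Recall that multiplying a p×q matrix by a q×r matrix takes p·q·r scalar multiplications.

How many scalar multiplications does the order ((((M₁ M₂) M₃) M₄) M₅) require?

17484

(M₁ M₂): 6×31 by 31×37 → 6×37, cost 6·31·37 = 6882
((M₁ M₂) M₃): 6×37 by 37×19 → 6×19, cost 6·37·19 = 4218; cumulative 11100
(((M₁ M₂) M₃) M₄): 6×19 by 19×19 → 6×19, cost 6·19·19 = 2166; cumulative 13266
((((M₁ M₂) M₃) M₄) M₅): 6×19 by 19×37 → 6×37, cost 6·19·37 = 4218; cumulative 17484
Total: 17484 scalar multiplications.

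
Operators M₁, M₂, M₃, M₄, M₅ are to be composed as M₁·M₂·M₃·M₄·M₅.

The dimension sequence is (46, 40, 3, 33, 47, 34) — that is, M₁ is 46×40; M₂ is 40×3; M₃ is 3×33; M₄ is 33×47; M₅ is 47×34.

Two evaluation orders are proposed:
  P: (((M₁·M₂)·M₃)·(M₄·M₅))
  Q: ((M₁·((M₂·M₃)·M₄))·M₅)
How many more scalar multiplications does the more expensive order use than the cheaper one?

Order P = (((M₁·M₂)·M₃)·(M₄·M₅)): (M₁·M₂): 46×40 by 40×3 → 46×3, cost 46·40·3 = 5520; ((M₁·M₂)·M₃): 46×3 by 3×33 → 46×33, cost 46·3·33 = 4554; cumulative 10074; (M₄·M₅): 33×47 by 47×34 → 33×34, cost 33·47·34 = 52734; (((M₁·M₂)·M₃)·(M₄·M₅)): 46×33 by 33×34 → 46×34, cost 46·33·34 = 51612; cumulative 114420. Total 114420.
Order Q = ((M₁·((M₂·M₃)·M₄))·M₅): (M₂·M₃): 40×3 by 3×33 → 40×33, cost 40·3·33 = 3960; ((M₂·M₃)·M₄): 40×33 by 33×47 → 40×47, cost 40·33·47 = 62040; cumulative 66000; (M₁·((M₂·M₃)·M₄)): 46×40 by 40×47 → 46×47, cost 46·40·47 = 86480; cumulative 152480; ((M₁·((M₂·M₃)·M₄))·M₅): 46×47 by 47×34 → 46×34, cost 46·47·34 = 73508; cumulative 225988. Total 225988.
Difference: |114420 − 225988| = 111568.

111568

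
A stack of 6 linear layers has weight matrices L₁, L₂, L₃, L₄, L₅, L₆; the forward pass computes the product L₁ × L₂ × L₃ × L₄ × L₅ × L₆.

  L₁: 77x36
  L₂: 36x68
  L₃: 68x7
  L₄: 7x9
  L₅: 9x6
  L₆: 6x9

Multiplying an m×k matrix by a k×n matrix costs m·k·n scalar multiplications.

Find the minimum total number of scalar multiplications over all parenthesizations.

Adjacent pairs: L₁L₂ = 77·36·68 = 188496; L₂L₃ = 36·68·7 = 17136; L₃L₄ = 68·7·9 = 4284; L₄L₅ = 7·9·6 = 378; L₅L₆ = 9·6·9 = 486.
Length 3: L₁..L₃: k=1: 0+17136+77·36·7=36540; k=2: 188496+0+77·68·7=225148 → min 36540 | L₂..L₄: k=2: 0+4284+36·68·9=26316; k=3: 17136+0+36·7·9=19404 → min 19404 | L₃..L₅: k=3: 0+378+68·7·6=3234; k=4: 4284+0+68·9·6=7956 → min 3234 | L₄..L₆: k=4: 0+486+7·9·9=1053; k=5: 378+0+7·6·9=756 → min 756.
Length 4: L₁..L₄: k=1: 0+19404+77·36·9=44352; k=2: 188496+4284+77·68·9=239904; k=3: 36540+0+77·7·9=41391 → min 41391 | L₂..L₅: k=2: 0+3234+36·68·6=17922; k=3: 17136+378+36·7·6=19026; k=4: 19404+0+36·9·6=21348 → min 17922 | L₃..L₆: k=3: 0+756+68·7·9=5040; k=4: 4284+486+68·9·9=10278; k=5: 3234+0+68·6·9=6906 → min 5040.
Length 5: L₁..L₅: k=1: 0+17922+77·36·6=34554; k=2: 188496+3234+77·68·6=223146; k=3: 36540+378+77·7·6=40152; k=4: 41391+0+77·9·6=45549 → min 34554 | L₂..L₆: k=2: 0+5040+36·68·9=27072; k=3: 17136+756+36·7·9=20160; k=4: 19404+486+36·9·9=22806; k=5: 17922+0+36·6·9=19866 → min 19866.
Length 6: L₁..L₆: k=1: 0+19866+77·36·9=44814; k=2: 188496+5040+77·68·9=240660; k=3: 36540+756+77·7·9=42147; k=4: 41391+486+77·9·9=48114; k=5: 34554+0+77·6·9=38712 → min 38712.
Optimal order: ((L₁ × (L₂ × (L₃ × (L₄ × L₅)))) × L₆) with cost 38712.

38712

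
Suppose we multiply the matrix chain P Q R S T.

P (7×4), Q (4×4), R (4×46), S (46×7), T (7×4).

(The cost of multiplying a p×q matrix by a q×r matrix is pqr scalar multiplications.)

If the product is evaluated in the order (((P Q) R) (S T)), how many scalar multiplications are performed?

3976

(P Q): 7×4 by 4×4 → 7×4, cost 7·4·4 = 112
((P Q) R): 7×4 by 4×46 → 7×46, cost 7·4·46 = 1288; cumulative 1400
(S T): 46×7 by 7×4 → 46×4, cost 46·7·4 = 1288
(((P Q) R) (S T)): 7×46 by 46×4 → 7×4, cost 7·46·4 = 1288; cumulative 3976
Total: 3976 scalar multiplications.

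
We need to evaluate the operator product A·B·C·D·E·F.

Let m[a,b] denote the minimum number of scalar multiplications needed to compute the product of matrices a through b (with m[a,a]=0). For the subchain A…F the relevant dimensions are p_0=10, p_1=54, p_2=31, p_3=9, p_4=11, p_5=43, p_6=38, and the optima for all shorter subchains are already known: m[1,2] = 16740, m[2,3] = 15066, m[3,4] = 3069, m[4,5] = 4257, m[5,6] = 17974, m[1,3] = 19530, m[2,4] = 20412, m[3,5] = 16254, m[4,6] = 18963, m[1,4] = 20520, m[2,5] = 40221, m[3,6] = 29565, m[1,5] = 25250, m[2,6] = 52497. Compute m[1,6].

m[1,6] = min over k∈[1,5] of m[1,k]+m[k+1,6]+p_{0}·p_k·p_{6}.
k=1: 0 + 52497 + 10·54·38 = 73017; k=2: 16740 + 29565 + 10·31·38 = 58085; k=3: 19530 + 18963 + 10·9·38 = 41913; k=4: 20520 + 17974 + 10·11·38 = 42674; k=5: 25250 + 0 + 10·43·38 = 41590.
Minimum: 41590 at k=5.

41590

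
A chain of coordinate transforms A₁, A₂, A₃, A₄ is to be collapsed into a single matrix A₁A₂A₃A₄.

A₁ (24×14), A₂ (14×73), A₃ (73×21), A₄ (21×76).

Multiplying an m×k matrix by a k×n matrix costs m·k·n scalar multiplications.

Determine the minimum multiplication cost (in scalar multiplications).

Adjacent pairs: A₁A₂ = 24·14·73 = 24528; A₂A₃ = 14·73·21 = 21462; A₃A₄ = 73·21·76 = 116508.
Length 3: A₁..A₃: k=1: 0+21462+24·14·21=28518; k=2: 24528+0+24·73·21=61320 → min 28518 | A₂..A₄: k=2: 0+116508+14·73·76=194180; k=3: 21462+0+14·21·76=43806 → min 43806.
Length 4: A₁..A₄: k=1: 0+43806+24·14·76=69342; k=2: 24528+116508+24·73·76=274188; k=3: 28518+0+24·21·76=66822 → min 66822.
Optimal order: ((A₁(A₂A₃))A₄) with cost 66822.

66822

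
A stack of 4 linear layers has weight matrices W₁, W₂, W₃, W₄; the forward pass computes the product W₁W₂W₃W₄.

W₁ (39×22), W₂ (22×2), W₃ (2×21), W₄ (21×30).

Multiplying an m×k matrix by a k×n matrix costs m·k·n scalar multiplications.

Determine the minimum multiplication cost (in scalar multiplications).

Adjacent pairs: W₁W₂ = 39·22·2 = 1716; W₂W₃ = 22·2·21 = 924; W₃W₄ = 2·21·30 = 1260.
Length 3: W₁..W₃: k=1: 0+924+39·22·21=18942; k=2: 1716+0+39·2·21=3354 → min 3354 | W₂..W₄: k=2: 0+1260+22·2·30=2580; k=3: 924+0+22·21·30=14784 → min 2580.
Length 4: W₁..W₄: k=1: 0+2580+39·22·30=28320; k=2: 1716+1260+39·2·30=5316; k=3: 3354+0+39·21·30=27924 → min 5316.
Optimal order: ((W₁W₂)(W₃W₄)) with cost 5316.

5316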